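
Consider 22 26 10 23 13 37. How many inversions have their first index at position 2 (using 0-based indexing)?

The element at index 2 is 10.
Elements after it: 23, 13, 37
None of them are smaller than 10.

0 such elements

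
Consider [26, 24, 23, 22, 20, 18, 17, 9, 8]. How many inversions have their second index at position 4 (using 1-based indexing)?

The element at index 4 is 22.
Elements before it: 26, 24, 23
Those larger than 22: 26, 24, 23

3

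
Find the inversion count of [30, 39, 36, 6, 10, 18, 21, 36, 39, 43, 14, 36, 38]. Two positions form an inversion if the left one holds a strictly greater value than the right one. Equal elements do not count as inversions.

28

Element-by-element contributions:
30: 5
39: 9
36: 5
6: 0
10: 0
18: 1
21: 1
36: 1
39: 3
43: 3
14: 0
36: 0
38: 0
Sum: 5 + 9 + 5 + 0 + 0 + 1 + 1 + 1 + 3 + 3 + 0 + 0 + 0 = 28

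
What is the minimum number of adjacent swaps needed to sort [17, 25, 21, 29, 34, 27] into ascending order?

3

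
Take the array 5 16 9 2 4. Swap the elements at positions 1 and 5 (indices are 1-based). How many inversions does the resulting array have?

6 inversions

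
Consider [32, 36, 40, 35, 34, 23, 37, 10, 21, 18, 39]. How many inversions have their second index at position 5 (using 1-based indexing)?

3 such elements

The element at index 5 is 34.
Elements before it: 32, 36, 40, 35
Those larger than 34: 36, 40, 35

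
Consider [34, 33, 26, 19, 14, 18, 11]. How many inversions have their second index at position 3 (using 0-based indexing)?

The element at index 3 is 19.
Elements before it: 34, 33, 26
Those larger than 19: 34, 33, 26

3 such elements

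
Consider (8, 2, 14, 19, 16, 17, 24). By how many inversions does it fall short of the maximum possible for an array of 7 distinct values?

18

Maximum inversions for 7 distinct elements is C(7, 2) = 7·6/2 = 21.
Current inversions — for each element, count later smaller elements:
8: 1
2: 0
14: 0
19: 2
16: 0
17: 0
24: 0
Current total: 1 + 0 + 0 + 2 + 0 + 0 + 0 = 3
Shortfall: 21 − 3 = 18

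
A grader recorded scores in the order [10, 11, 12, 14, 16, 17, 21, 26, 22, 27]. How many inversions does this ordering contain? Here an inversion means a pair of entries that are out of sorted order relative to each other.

Element-by-element contributions:
10 → none → 0
11 → none → 0
12 → none → 0
14 → none → 0
16 → none → 0
17 → none → 0
21 → none → 0
26 → 22 → 1
22 → none → 0
27 → none → 0
Sum: 0 + 0 + 0 + 0 + 0 + 0 + 0 + 1 + 0 + 0 = 1

1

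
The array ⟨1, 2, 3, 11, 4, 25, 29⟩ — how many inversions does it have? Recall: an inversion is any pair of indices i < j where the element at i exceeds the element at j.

Count, for each position, how many later elements it exceeds:
1: 0
2: 0
3: 0
11: 1
4: 0
25: 0
29: 0
Sum: 0 + 0 + 0 + 1 + 0 + 0 + 0 = 1

1 inversion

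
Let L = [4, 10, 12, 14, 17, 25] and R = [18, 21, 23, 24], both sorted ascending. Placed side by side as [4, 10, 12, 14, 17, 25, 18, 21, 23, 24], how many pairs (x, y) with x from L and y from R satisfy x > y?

Take each right-half value and tally the left-half values above it:
r = 18: 25 → 1
r = 21: 25 → 1
r = 23: 25 → 1
r = 24: 25 → 1
Cross-inversions: 1 + 1 + 1 + 1 = 4

4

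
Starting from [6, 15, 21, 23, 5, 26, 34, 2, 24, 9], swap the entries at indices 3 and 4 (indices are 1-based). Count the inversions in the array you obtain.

Positions 3 and 4 hold 21 and 23; after swapping, the array is [6, 15, 23, 21, 5, 26, 34, 2, 24, 9].
For each element, count later entries that are smaller:
6 → 5, 2 → 2
15 → 5, 2, 9 → 3
23 → 21, 5, 2, 9 → 4
21 → 5, 2, 9 → 3
5 → 2 → 1
26 → 2, 24, 9 → 3
34 → 2, 24, 9 → 3
2 → none → 0
24 → 9 → 1
9 → none → 0
Sum: 2 + 3 + 4 + 3 + 1 + 3 + 3 + 0 + 1 + 0 = 20

20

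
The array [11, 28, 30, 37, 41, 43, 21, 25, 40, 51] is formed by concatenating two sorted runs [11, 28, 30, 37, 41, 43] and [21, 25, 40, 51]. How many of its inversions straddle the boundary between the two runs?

12 split inversions

Take each right-half value and tally the left-half values above it:
r = 21: 28, 30, 37, 41, 43 → 5
r = 25: 28, 30, 37, 41, 43 → 5
r = 40: 41, 43 → 2
r = 51: none → 0
Cross-inversions: 5 + 5 + 2 + 0 = 12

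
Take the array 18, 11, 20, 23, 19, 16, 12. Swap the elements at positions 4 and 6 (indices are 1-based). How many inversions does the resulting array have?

9 inversions

Positions 4 and 6 hold 23 and 16; after swapping, the array is [18, 11, 20, 16, 19, 23, 12].
For each element, count later entries that are smaller:
18 → 11, 16, 12 → 3
11 → none → 0
20 → 16, 19, 12 → 3
16 → 12 → 1
19 → 12 → 1
23 → 12 → 1
12 → none → 0
Sum: 3 + 0 + 3 + 1 + 1 + 1 + 0 = 9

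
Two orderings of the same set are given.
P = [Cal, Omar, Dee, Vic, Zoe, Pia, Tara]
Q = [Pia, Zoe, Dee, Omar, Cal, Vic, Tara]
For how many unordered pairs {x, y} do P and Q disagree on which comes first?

Disagreeing pairs: 12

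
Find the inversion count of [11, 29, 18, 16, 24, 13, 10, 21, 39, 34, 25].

Sweep left to right; for each value list the smaller values that follow it:
11 → 10 → 1
29 → 18, 16, 24, 13, 10, 21, 25 → 7
18 → 16, 13, 10 → 3
16 → 13, 10 → 2
24 → 13, 10, 21 → 3
13 → 10 → 1
10 → none → 0
21 → none → 0
39 → 34, 25 → 2
34 → 25 → 1
25 → none → 0
Sum: 1 + 7 + 3 + 2 + 3 + 1 + 0 + 0 + 2 + 1 + 0 = 20

There are 20 inversions.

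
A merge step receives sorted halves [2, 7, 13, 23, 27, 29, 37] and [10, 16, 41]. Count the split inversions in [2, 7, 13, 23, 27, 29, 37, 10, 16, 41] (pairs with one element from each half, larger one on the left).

9 cross-inversions

Count, for every r in R, how many entries of L exceed r:
r = 10: 13, 23, 27, 29, 37 → 5
r = 16: 23, 27, 29, 37 → 4
r = 41: none → 0
Cross-inversions: 5 + 4 + 0 = 9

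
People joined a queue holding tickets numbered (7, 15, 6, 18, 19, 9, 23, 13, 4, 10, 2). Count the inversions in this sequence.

32

Sweep left to right; for each value list the smaller values that follow it:
7: 3
15: 6
6: 2
18: 5
19: 5
9: 2
23: 4
13: 3
4: 1
10: 1
2: 0
Sum: 3 + 6 + 2 + 5 + 5 + 2 + 4 + 3 + 1 + 1 + 0 = 32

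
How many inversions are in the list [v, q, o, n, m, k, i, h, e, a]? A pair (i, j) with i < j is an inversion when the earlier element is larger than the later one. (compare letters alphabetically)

Element-by-element contributions:
v: 9
q: 8
o: 7
n: 6
m: 5
k: 4
i: 3
h: 2
e: 1
a: 0
Sum: 9 + 8 + 7 + 6 + 5 + 4 + 3 + 2 + 1 + 0 = 45

There are 45 inversions.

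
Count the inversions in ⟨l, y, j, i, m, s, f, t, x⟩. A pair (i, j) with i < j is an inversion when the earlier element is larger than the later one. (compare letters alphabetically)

Count, for each position, how many later elements it exceeds:
l → j, i, f → 3
y → j, i, m, s, f, t, x → 7
j → i, f → 2
i → f → 1
m → f → 1
s → f → 1
f → none → 0
t → none → 0
x → none → 0
Sum: 3 + 7 + 2 + 1 + 1 + 1 + 0 + 0 + 0 = 15

15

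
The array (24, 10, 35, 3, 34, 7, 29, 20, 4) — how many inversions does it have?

Sweep left to right; for each value list the smaller values that follow it:
24 → 10, 3, 7, 20, 4 → 5
10 → 3, 7, 4 → 3
35 → 3, 34, 7, 29, 20, 4 → 6
3 → none → 0
34 → 7, 29, 20, 4 → 4
7 → 4 → 1
29 → 20, 4 → 2
20 → 4 → 1
4 → none → 0
Sum: 5 + 3 + 6 + 0 + 4 + 1 + 2 + 1 + 0 = 22

Inversions: 22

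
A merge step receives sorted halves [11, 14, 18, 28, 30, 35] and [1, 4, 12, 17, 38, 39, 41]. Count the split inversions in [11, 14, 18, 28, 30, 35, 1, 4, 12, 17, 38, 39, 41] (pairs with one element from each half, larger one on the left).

21

For each element r of the right run, count left-run elements greater than r:
r = 1: 11, 14, 18, 28, 30, 35 → 6
r = 4: 11, 14, 18, 28, 30, 35 → 6
r = 12: 14, 18, 28, 30, 35 → 5
r = 17: 18, 28, 30, 35 → 4
r = 38: none → 0
r = 39: none → 0
r = 41: none → 0
Cross-inversions: 6 + 6 + 5 + 4 + 0 + 0 + 0 = 21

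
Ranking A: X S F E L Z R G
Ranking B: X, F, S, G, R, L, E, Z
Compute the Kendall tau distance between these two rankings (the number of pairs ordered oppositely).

9 discordant pairs

Assign each item its position (1..8) in the first ordering, then rewrite the second ordering as that position sequence:
positions: X→1, S→2, F→3, E→4, L→5, Z→6, R→7, G→8
second ordering as positions: [1, 3, 2, 8, 7, 5, 4, 6]
Discordant pairs = inversions in this position sequence.
1: 0
3: 2 → 1
2: 0
8: 7, 5, 4, 6 → 4
7: 5, 4, 6 → 3
5: 4 → 1
4: 0
6: 0
Total: 0 + 1 + 0 + 4 + 3 + 1 + 0 + 0 = 9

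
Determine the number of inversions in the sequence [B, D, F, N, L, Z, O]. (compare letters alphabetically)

2

For each element, count later entries that are smaller:
B → none → 0
D → none → 0
F → none → 0
N → L → 1
L → none → 0
Z → O → 1
O → none → 0
Sum: 0 + 0 + 0 + 1 + 0 + 1 + 0 = 2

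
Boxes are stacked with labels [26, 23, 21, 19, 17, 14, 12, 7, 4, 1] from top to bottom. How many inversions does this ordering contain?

45

For each element, count later entries that are smaller:
26 → 23, 21, 19, 17, 14, 12, 7, 4, 1 → 9
23 → 21, 19, 17, 14, 12, 7, 4, 1 → 8
21 → 19, 17, 14, 12, 7, 4, 1 → 7
19 → 17, 14, 12, 7, 4, 1 → 6
17 → 14, 12, 7, 4, 1 → 5
14 → 12, 7, 4, 1 → 4
12 → 7, 4, 1 → 3
7 → 4, 1 → 2
4 → 1 → 1
1 → none → 0
Sum: 9 + 8 + 7 + 6 + 5 + 4 + 3 + 2 + 1 + 0 = 45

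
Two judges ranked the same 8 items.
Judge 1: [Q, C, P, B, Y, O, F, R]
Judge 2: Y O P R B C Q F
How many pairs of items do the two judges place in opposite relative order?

Assign each item its position (1..8) in the first ordering, then rewrite the second ordering as that position sequence:
positions: Q→1, C→2, P→3, B→4, Y→5, O→6, F→7, R→8
second ordering as positions: [5, 6, 3, 8, 4, 2, 1, 7]
Discordant pairs = inversions in this position sequence.
5: 3, 4, 2, 1 → 4
6: 3, 4, 2, 1 → 4
3: 2, 1 → 2
8: 4, 2, 1, 7 → 4
4: 2, 1 → 2
2: 1 → 1
1: 0
7: 0
Total: 4 + 4 + 2 + 4 + 2 + 1 + 0 + 0 = 17

17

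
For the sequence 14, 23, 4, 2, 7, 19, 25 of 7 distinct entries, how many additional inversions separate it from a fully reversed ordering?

Maximum inversions for 7 distinct elements is C(7, 2) = 7·6/2 = 21.
Current inversions — for each element, count later smaller elements:
14: 3
23: 4
4: 1
2: 0
7: 0
19: 0
25: 0
Current total: 3 + 4 + 1 + 0 + 0 + 0 + 0 = 8
Shortfall: 21 − 8 = 13

13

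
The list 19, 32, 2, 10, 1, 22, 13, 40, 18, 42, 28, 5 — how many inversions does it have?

28

For each element, count later entries that are smaller:
19: 6
32: 8
2: 1
10: 2
1: 0
22: 3
13: 1
40: 3
18: 1
42: 2
28: 1
5: 0
Sum: 6 + 8 + 1 + 2 + 0 + 3 + 1 + 3 + 1 + 2 + 1 + 0 = 28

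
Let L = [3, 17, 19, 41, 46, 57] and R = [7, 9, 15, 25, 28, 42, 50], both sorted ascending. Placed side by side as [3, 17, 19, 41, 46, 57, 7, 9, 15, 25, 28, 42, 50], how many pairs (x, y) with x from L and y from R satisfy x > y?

24 split inversions

For each element r of the right run, count left-run elements greater than r:
r = 7: 17, 19, 41, 46, 57 → 5
r = 9: 17, 19, 41, 46, 57 → 5
r = 15: 17, 19, 41, 46, 57 → 5
r = 25: 41, 46, 57 → 3
r = 28: 41, 46, 57 → 3
r = 42: 46, 57 → 2
r = 50: 57 → 1
Cross-inversions: 5 + 5 + 5 + 3 + 3 + 2 + 1 = 24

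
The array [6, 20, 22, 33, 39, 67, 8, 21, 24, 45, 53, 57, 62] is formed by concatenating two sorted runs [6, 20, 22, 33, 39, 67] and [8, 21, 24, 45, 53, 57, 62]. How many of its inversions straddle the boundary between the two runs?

Count, for every r in R, how many entries of L exceed r:
r = 8: 20, 22, 33, 39, 67 → 5
r = 21: 22, 33, 39, 67 → 4
r = 24: 33, 39, 67 → 3
r = 45: 67 → 1
r = 53: 67 → 1
r = 57: 67 → 1
r = 62: 67 → 1
Cross-inversions: 5 + 4 + 3 + 1 + 1 + 1 + 1 = 16

16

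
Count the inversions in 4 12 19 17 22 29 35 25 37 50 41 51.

Inversions: 4

Count, for each position, how many later elements it exceeds:
4 → none → 0
12 → none → 0
19 → 17 → 1
17 → none → 0
22 → none → 0
29 → 25 → 1
35 → 25 → 1
25 → none → 0
37 → none → 0
50 → 41 → 1
41 → none → 0
51 → none → 0
Sum: 0 + 0 + 1 + 0 + 0 + 1 + 1 + 0 + 0 + 1 + 0 + 0 = 4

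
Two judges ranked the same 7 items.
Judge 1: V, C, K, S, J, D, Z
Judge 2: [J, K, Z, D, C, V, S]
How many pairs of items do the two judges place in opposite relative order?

Assign each item its position (1..7) in the first ordering, then rewrite the second ordering as that position sequence:
positions: V→1, C→2, K→3, S→4, J→5, D→6, Z→7
second ordering as positions: [5, 3, 7, 6, 2, 1, 4]
Discordant pairs = inversions in this position sequence.
5: 3, 2, 1, 4 → 4
3: 2, 1 → 2
7: 6, 2, 1, 4 → 4
6: 2, 1, 4 → 3
2: 1 → 1
1: 0
4: 0
Total: 4 + 2 + 4 + 3 + 1 + 0 + 0 = 14

14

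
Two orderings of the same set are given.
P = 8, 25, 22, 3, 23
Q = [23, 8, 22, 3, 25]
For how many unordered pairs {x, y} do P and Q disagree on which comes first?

There are 6 disagreeing pairs.

Assign each item its position (1..5) in the first ordering, then rewrite the second ordering as that position sequence:
positions: 8→1, 25→2, 22→3, 3→4, 23→5
second ordering as positions: [5, 1, 3, 4, 2]
Discordant pairs = inversions in this position sequence.
5: 1, 3, 4, 2 → 4
1: 0
3: 2 → 1
4: 2 → 1
2: 0
Total: 4 + 0 + 1 + 1 + 0 = 6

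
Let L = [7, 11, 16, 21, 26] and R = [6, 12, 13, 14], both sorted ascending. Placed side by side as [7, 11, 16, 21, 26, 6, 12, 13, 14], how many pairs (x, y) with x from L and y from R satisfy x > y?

14 cross-inversions

Count, for every r in R, how many entries of L exceed r:
r = 6: 7, 11, 16, 21, 26 → 5
r = 12: 16, 21, 26 → 3
r = 13: 16, 21, 26 → 3
r = 14: 16, 21, 26 → 3
Cross-inversions: 5 + 3 + 3 + 3 = 14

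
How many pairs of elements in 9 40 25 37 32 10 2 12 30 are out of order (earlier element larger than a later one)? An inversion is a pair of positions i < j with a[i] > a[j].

21 out-of-order pairs

For each element, count later entries that are smaller:
9: 1
40: 7
25: 3
37: 5
32: 4
10: 1
2: 0
12: 0
30: 0
Sum: 1 + 7 + 3 + 5 + 4 + 1 + 0 + 0 + 0 = 21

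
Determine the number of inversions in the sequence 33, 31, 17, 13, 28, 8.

13 inversions

Sweep left to right; for each value list the smaller values that follow it:
33 → 31, 17, 13, 28, 8 → 5
31 → 17, 13, 28, 8 → 4
17 → 13, 8 → 2
13 → 8 → 1
28 → 8 → 1
8 → none → 0
Sum: 5 + 4 + 2 + 1 + 1 + 0 = 13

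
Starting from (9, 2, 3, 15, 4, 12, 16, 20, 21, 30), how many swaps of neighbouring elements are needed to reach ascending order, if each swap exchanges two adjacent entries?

5 adjacent swaps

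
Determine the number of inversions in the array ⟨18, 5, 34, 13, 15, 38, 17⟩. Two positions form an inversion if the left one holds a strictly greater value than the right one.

Inversion pairs (indices are 0-based):
(0,1): 18 > 5
(0,3): 18 > 13
(0,4): 18 > 15
(0,6): 18 > 17
(2,3): 34 > 13
(2,4): 34 > 15
(2,6): 34 > 17
(5,6): 38 > 17
That's 8 pairs.

There are 8 inversions.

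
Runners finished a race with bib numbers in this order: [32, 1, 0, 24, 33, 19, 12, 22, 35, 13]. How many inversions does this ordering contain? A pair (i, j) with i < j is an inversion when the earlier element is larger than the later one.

Sweep left to right; for each value list the smaller values that follow it:
32: 7
1: 1
0: 0
24: 4
33: 4
19: 2
12: 0
22: 1
35: 1
13: 0
Sum: 7 + 1 + 0 + 4 + 4 + 2 + 0 + 1 + 1 + 0 = 20

20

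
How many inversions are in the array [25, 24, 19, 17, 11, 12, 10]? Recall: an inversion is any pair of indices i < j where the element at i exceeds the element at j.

Out-of-order pairs: 20

For each element, count later entries that are smaller:
25 → 24, 19, 17, 11, 12, 10 → 6
24 → 19, 17, 11, 12, 10 → 5
19 → 17, 11, 12, 10 → 4
17 → 11, 12, 10 → 3
11 → 10 → 1
12 → 10 → 1
10 → none → 0
Sum: 6 + 5 + 4 + 3 + 1 + 1 + 0 = 20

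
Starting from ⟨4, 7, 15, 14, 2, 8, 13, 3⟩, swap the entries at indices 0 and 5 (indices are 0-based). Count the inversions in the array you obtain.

Positions 0 and 5 hold 4 and 8; after swapping, the array is [8, 7, 15, 14, 2, 4, 13, 3].
Count, for each position, how many later elements it exceeds:
8 → 7, 2, 4, 3 → 4
7 → 2, 4, 3 → 3
15 → 14, 2, 4, 13, 3 → 5
14 → 2, 4, 13, 3 → 4
2 → none → 0
4 → 3 → 1
13 → 3 → 1
3 → none → 0
Sum: 4 + 3 + 5 + 4 + 0 + 1 + 1 + 0 = 18

Inversions: 18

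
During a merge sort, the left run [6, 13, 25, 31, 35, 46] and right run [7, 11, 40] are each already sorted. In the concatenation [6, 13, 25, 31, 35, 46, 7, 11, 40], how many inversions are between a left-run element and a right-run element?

For each element r of the right run, count left-run elements greater than r:
r = 7: 13, 25, 31, 35, 46 → 5
r = 11: 13, 25, 31, 35, 46 → 5
r = 40: 46 → 1
Cross-inversions: 5 + 5 + 1 = 11

11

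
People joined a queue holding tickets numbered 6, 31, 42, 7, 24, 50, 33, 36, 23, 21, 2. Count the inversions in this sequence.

31 out-of-order pairs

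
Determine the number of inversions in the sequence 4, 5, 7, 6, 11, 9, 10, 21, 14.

4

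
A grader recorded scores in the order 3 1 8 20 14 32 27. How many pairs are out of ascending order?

Out-of-order index pairs (1-indexed):
(1,2): 3 > 1
(4,5): 20 > 14
(6,7): 32 > 27
That's 3 pairs.

3 inversions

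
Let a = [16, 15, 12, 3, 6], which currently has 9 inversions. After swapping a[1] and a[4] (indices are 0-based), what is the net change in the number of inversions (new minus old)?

Positions 1 and 4 hold 15 and 6; after swapping, the array is [16, 6, 12, 3, 15].
Count, for each position, how many later elements it exceeds:
16 → 6, 12, 3, 15 → 4
6 → 3 → 1
12 → 3 → 1
3 → none → 0
15 → none → 0
Sum: 4 + 1 + 1 + 0 + 0 = 6
Change: 6 − 9 = -3

-3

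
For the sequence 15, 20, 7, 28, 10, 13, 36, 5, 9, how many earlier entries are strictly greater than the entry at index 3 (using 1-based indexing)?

2 such elements

The element at index 3 is 7.
Elements before it: 15, 20
Those larger than 7: 15, 20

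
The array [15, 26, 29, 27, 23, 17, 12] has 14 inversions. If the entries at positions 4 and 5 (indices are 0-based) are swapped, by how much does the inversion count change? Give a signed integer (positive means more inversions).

Positions 4 and 5 hold 23 and 17; after swapping, the array is [15, 26, 29, 27, 17, 23, 12].
Sweep left to right; for each value list the smaller values that follow it:
15 → 12 → 1
26 → 17, 23, 12 → 3
29 → 27, 17, 23, 12 → 4
27 → 17, 23, 12 → 3
17 → 12 → 1
23 → 12 → 1
12 → none → 0
Sum: 1 + 3 + 4 + 3 + 1 + 1 + 0 = 13
Change: 13 − 14 = -1

-1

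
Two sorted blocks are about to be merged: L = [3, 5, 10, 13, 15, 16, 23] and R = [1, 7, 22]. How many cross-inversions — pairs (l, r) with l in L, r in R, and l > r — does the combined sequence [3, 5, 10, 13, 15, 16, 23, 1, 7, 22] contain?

For each element r of the right run, count left-run elements greater than r:
r = 1: 3, 5, 10, 13, 15, 16, 23 → 7
r = 7: 10, 13, 15, 16, 23 → 5
r = 22: 23 → 1
Cross-inversions: 7 + 5 + 1 = 13

13 split inversions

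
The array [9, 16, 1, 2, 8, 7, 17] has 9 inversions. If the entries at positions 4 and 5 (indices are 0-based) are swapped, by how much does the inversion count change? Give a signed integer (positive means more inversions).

Positions 4 and 5 hold 8 and 7; after swapping, the array is [9, 16, 1, 2, 7, 8, 17].
Element-by-element contributions:
9 → 1, 2, 7, 8 → 4
16 → 1, 2, 7, 8 → 4
1 → none → 0
2 → none → 0
7 → none → 0
8 → none → 0
17 → none → 0
Sum: 4 + 4 + 0 + 0 + 0 + 0 + 0 = 8
Change: 8 − 9 = -1

-1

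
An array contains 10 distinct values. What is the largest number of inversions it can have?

A reversed (strictly descending) arrangement makes every pair an inversion, giving C(10, 2) inversions.
C(10, 2) = 10·9/2 = 45

45 inversions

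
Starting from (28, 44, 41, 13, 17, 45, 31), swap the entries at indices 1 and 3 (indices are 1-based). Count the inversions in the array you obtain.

11 inversions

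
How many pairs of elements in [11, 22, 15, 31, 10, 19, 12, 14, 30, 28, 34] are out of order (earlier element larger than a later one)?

Count, for each position, how many later elements it exceeds:
11: 1
22: 5
15: 3
31: 6
10: 0
19: 2
12: 0
14: 0
30: 1
28: 0
34: 0
Sum: 1 + 5 + 3 + 6 + 0 + 2 + 0 + 0 + 1 + 0 + 0 = 18

18 out-of-order pairs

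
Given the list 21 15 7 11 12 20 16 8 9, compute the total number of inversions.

22 inversions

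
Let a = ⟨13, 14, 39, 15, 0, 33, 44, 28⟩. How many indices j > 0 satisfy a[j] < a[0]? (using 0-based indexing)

1 such element

The element at index 0 is 13.
Elements after it: 14, 39, 15, 0, 33, 44, 28
Those smaller than 13: 0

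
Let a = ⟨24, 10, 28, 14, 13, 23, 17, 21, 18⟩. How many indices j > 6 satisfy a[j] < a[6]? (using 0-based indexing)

0

The element at index 6 is 17.
Elements after it: 21, 18
None of them are smaller than 17.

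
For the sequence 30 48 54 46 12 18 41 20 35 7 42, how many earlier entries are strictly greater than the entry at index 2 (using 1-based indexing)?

0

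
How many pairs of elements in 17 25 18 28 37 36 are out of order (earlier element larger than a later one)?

Element-by-element contributions:
17 → none → 0
25 → 18 → 1
18 → none → 0
28 → none → 0
37 → 36 → 1
36 → none → 0
Sum: 0 + 1 + 0 + 0 + 1 + 0 = 2

2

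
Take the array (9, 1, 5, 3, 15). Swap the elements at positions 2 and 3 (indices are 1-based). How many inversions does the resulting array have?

Inversions: 5

Positions 2 and 3 hold 1 and 5; after swapping, the array is [9, 5, 1, 3, 15].
Count, for each position, how many later elements it exceeds:
9: 3
5: 2
1: 0
3: 0
15: 0
Sum: 3 + 2 + 0 + 0 + 0 = 5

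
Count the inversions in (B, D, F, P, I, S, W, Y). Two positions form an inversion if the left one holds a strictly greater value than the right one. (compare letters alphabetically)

1 inversion

Element-by-element contributions:
B: 0
D: 0
F: 0
P: 1
I: 0
S: 0
W: 0
Y: 0
Sum: 0 + 0 + 0 + 1 + 0 + 0 + 0 + 0 = 1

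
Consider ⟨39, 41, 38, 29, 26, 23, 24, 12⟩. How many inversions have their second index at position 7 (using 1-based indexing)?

5

The element at index 7 is 24.
Elements before it: 39, 41, 38, 29, 26, 23
Those larger than 24: 39, 41, 38, 29, 26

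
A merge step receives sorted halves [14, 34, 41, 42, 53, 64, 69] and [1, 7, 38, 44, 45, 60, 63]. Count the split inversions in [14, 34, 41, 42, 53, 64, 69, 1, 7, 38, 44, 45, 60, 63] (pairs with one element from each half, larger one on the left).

Count, for every r in R, how many entries of L exceed r:
r = 1: 14, 34, 41, 42, 53, 64, 69 → 7
r = 7: 14, 34, 41, 42, 53, 64, 69 → 7
r = 38: 41, 42, 53, 64, 69 → 5
r = 44: 53, 64, 69 → 3
r = 45: 53, 64, 69 → 3
r = 60: 64, 69 → 2
r = 63: 64, 69 → 2
Cross-inversions: 7 + 7 + 5 + 3 + 3 + 2 + 2 = 29

29 split inversions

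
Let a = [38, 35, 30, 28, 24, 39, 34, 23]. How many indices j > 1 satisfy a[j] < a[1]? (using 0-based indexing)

5

The element at index 1 is 35.
Elements after it: 30, 28, 24, 39, 34, 23
Those smaller than 35: 30, 28, 24, 34, 23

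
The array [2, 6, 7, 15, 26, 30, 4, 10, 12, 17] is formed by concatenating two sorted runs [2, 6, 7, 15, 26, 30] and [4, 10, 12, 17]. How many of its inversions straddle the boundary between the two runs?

13 split inversions

Count, for every r in R, how many entries of L exceed r:
r = 4: 6, 7, 15, 26, 30 → 5
r = 10: 15, 26, 30 → 3
r = 12: 15, 26, 30 → 3
r = 17: 26, 30 → 2
Cross-inversions: 5 + 3 + 3 + 2 = 13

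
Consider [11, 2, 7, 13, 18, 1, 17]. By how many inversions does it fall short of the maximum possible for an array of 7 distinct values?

13 inversions short

Maximum inversions for 7 distinct elements is C(7, 2) = 7·6/2 = 21.
Current inversions — for each element, count later smaller elements:
11: 3
2: 1
7: 1
13: 1
18: 2
1: 0
17: 0
Current total: 3 + 1 + 1 + 1 + 2 + 0 + 0 = 8
Shortfall: 21 − 8 = 13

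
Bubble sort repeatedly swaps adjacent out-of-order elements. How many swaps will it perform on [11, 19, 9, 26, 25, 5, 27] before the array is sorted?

8

Each adjacent swap fixes exactly one inversion, so the minimum swap count equals the number of inversions.
Count inversions — for each element, later elements that are smaller:
11: 9, 5 → 2
19: 9, 5 → 2
9: 5 → 1
26: 25, 5 → 2
25: 5 → 1
5: none → 0
27: none → 0
Total inversions: 2 + 2 + 1 + 2 + 1 + 0 + 0 = 8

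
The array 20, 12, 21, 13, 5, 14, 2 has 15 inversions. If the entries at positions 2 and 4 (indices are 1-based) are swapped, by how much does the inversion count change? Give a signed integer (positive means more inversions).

+1

Positions 2 and 4 hold 12 and 13; after swapping, the array is [20, 13, 21, 12, 5, 14, 2].
For each element, count later entries that are smaller:
20: 5
13: 3
21: 4
12: 2
5: 1
14: 1
2: 0
Sum: 5 + 3 + 4 + 2 + 1 + 1 + 0 = 16
Change: 16 − 15 = +1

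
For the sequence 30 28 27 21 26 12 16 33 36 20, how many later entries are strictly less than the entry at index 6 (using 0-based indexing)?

0

The element at index 6 is 16.
Elements after it: 33, 36, 20
None of them are smaller than 16.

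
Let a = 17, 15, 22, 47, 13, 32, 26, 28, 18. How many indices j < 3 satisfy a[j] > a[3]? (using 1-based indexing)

0 such elements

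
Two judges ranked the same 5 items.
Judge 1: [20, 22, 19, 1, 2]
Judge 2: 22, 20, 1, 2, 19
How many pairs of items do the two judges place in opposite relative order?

Assign each item its position (1..5) in the first ordering, then rewrite the second ordering as that position sequence:
positions: 20→1, 22→2, 19→3, 1→4, 2→5
second ordering as positions: [2, 1, 4, 5, 3]
Discordant pairs = inversions in this position sequence.
2: 1 → 1
1: 0
4: 3 → 1
5: 3 → 1
3: 0
Total: 1 + 0 + 1 + 1 + 0 = 3

Discordant pairs: 3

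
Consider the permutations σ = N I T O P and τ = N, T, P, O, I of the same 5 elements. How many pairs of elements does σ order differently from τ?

4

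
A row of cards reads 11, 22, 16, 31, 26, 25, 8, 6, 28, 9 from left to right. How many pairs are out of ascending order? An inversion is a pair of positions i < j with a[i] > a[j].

Count, for each position, how many later elements it exceeds:
11: 3
22: 4
16: 3
31: 6
26: 4
25: 3
8: 1
6: 0
28: 1
9: 0
Sum: 3 + 4 + 3 + 6 + 4 + 3 + 1 + 0 + 1 + 0 = 25

There are 25 inversions.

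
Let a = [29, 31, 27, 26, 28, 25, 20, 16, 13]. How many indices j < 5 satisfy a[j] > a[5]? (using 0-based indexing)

5

The element at index 5 is 25.
Elements before it: 29, 31, 27, 26, 28
Those larger than 25: 29, 31, 27, 26, 28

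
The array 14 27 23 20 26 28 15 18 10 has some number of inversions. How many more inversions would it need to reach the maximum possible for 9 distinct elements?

14 inversions short

Maximum inversions for 9 distinct elements is C(9, 2) = 9·8/2 = 36.
Current inversions — for each element, count later smaller elements:
14: 1
27: 6
23: 4
20: 3
26: 3
28: 3
15: 1
18: 1
10: 0
Current total: 1 + 6 + 4 + 3 + 3 + 3 + 1 + 1 + 0 = 22
Shortfall: 36 − 22 = 14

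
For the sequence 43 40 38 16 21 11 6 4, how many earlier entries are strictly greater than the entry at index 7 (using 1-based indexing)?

The element at index 7 is 6.
Elements before it: 43, 40, 38, 16, 21, 11
Those larger than 6: 43, 40, 38, 16, 21, 11

6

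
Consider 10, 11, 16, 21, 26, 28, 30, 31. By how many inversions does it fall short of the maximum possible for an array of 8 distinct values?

28

Maximum inversions for 8 distinct elements is C(8, 2) = 8·7/2 = 28.
Current inversions — for each element, count later smaller elements:
10: 0
11: 0
16: 0
21: 0
26: 0
28: 0
30: 0
31: 0
Current total: 0 + 0 + 0 + 0 + 0 + 0 + 0 + 0 = 0
Shortfall: 28 − 0 = 28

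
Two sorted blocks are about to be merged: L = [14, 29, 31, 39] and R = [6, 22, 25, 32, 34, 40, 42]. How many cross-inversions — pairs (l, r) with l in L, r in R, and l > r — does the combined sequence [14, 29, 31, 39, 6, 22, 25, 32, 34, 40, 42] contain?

Count, for every r in R, how many entries of L exceed r:
r = 6: 14, 29, 31, 39 → 4
r = 22: 29, 31, 39 → 3
r = 25: 29, 31, 39 → 3
r = 32: 39 → 1
r = 34: 39 → 1
r = 40: none → 0
r = 42: none → 0
Cross-inversions: 4 + 3 + 3 + 1 + 1 + 0 + 0 = 12

12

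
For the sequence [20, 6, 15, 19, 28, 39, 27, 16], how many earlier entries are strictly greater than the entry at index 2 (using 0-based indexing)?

1 such element

The element at index 2 is 15.
Elements before it: 20, 6
Those larger than 15: 20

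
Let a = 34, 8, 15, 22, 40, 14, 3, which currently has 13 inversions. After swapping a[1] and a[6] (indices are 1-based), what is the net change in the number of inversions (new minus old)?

-5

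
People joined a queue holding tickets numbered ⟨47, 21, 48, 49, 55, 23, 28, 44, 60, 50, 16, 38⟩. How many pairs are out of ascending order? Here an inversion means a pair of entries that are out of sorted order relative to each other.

There are 32 inversions.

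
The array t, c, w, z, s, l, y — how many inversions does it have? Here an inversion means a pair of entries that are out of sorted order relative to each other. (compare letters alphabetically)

Inversion pairs (indices are 0-based):
(0,1): t > c
(0,4): t > s
(0,5): t > l
(2,4): w > s
(2,5): w > l
(3,4): z > s
(3,5): z > l
(3,6): z > y
(4,5): s > l
That's 9 pairs.

9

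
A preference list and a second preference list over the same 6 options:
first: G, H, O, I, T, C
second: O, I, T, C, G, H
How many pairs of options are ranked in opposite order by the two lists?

8

Assign each item its position (1..6) in the first ordering, then rewrite the second ordering as that position sequence:
positions: G→1, H→2, O→3, I→4, T→5, C→6
second ordering as positions: [3, 4, 5, 6, 1, 2]
Discordant pairs = inversions in this position sequence.
3: 1, 2 → 2
4: 1, 2 → 2
5: 1, 2 → 2
6: 1, 2 → 2
1: 0
2: 0
Total: 2 + 2 + 2 + 2 + 0 + 0 = 8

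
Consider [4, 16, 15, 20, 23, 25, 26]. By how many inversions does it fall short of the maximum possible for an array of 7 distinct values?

20

Maximum inversions for 7 distinct elements is C(7, 2) = 7·6/2 = 21.
Current inversions — for each element, count later smaller elements:
4: 0
16: 1
15: 0
20: 0
23: 0
25: 0
26: 0
Current total: 0 + 1 + 0 + 0 + 0 + 0 + 0 = 1
Shortfall: 21 − 1 = 20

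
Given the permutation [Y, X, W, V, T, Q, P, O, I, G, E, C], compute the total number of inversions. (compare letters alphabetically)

Element-by-element contributions:
Y → X, W, V, T, Q, P, O, I, G, E, C → 11
X → W, V, T, Q, P, O, I, G, E, C → 10
W → V, T, Q, P, O, I, G, E, C → 9
V → T, Q, P, O, I, G, E, C → 8
T → Q, P, O, I, G, E, C → 7
Q → P, O, I, G, E, C → 6
P → O, I, G, E, C → 5
O → I, G, E, C → 4
I → G, E, C → 3
G → E, C → 2
E → C → 1
C → none → 0
Sum: 11 + 10 + 9 + 8 + 7 + 6 + 5 + 4 + 3 + 2 + 1 + 0 = 66

66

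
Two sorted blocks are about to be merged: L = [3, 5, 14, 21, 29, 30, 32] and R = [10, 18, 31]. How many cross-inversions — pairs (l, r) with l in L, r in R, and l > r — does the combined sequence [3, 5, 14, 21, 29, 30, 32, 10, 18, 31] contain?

10

For each element r of the right run, count left-run elements greater than r:
r = 10: 14, 21, 29, 30, 32 → 5
r = 18: 21, 29, 30, 32 → 4
r = 31: 32 → 1
Cross-inversions: 5 + 4 + 1 = 10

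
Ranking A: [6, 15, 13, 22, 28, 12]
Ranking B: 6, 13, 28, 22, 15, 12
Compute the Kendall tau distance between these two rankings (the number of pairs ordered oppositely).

Discordant pairs: 4

Assign each item its position (1..6) in the first ordering, then rewrite the second ordering as that position sequence:
positions: 6→1, 15→2, 13→3, 22→4, 28→5, 12→6
second ordering as positions: [1, 3, 5, 4, 2, 6]
Discordant pairs = inversions in this position sequence.
1: 0
3: 2 → 1
5: 4, 2 → 2
4: 2 → 1
2: 0
6: 0
Total: 0 + 1 + 2 + 1 + 0 + 0 = 4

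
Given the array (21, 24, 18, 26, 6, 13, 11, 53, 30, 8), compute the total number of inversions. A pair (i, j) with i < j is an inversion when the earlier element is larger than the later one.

Element-by-element contributions:
21: 5
24: 5
18: 4
26: 4
6: 0
13: 2
11: 1
53: 2
30: 1
8: 0
Sum: 5 + 5 + 4 + 4 + 0 + 2 + 1 + 2 + 1 + 0 = 24

24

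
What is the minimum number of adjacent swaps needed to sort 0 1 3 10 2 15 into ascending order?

Each adjacent swap fixes exactly one inversion, so the minimum swap count equals the number of inversions.
Count inversions — for each element, later elements that are smaller:
0: none → 0
1: none → 0
3: 2 → 1
10: 2 → 1
2: none → 0
15: none → 0
Total inversions: 0 + 0 + 1 + 1 + 0 + 0 = 2

There are 2 swaps.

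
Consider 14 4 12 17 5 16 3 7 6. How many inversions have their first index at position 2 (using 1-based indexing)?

The element at index 2 is 4.
Elements after it: 12, 17, 5, 16, 3, 7, 6
Those smaller than 4: 3

1 such element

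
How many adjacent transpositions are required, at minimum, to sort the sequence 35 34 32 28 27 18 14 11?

Minimum adjacent swaps = number of inversions (each swap of adjacent out-of-order elements removes one inversion and no swap can remove more).
Count inversions — for each element, later elements that are smaller:
35: 34, 32, 28, 27, 18, 14, 11 → 7
34: 32, 28, 27, 18, 14, 11 → 6
32: 28, 27, 18, 14, 11 → 5
28: 27, 18, 14, 11 → 4
27: 18, 14, 11 → 3
18: 14, 11 → 2
14: 11 → 1
11: none → 0
Total inversions: 7 + 6 + 5 + 4 + 3 + 2 + 1 + 0 = 28

Swaps: 28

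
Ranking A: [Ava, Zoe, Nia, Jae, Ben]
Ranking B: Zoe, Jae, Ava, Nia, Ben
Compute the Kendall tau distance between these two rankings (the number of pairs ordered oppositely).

Assign each item its position (1..5) in the first ordering, then rewrite the second ordering as that position sequence:
positions: Ava→1, Zoe→2, Nia→3, Jae→4, Ben→5
second ordering as positions: [2, 4, 1, 3, 5]
Discordant pairs = inversions in this position sequence.
2: 1 → 1
4: 1, 3 → 2
1: 0
3: 0
5: 0
Total: 1 + 2 + 0 + 0 + 0 = 3

3 discordant pairs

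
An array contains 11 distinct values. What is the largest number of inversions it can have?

55

A reversed (strictly descending) arrangement makes every pair an inversion, giving C(11, 2) inversions.
C(11, 2) = 11·10/2 = 55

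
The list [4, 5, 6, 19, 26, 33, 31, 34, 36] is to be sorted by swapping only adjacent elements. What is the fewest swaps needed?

Minimum adjacent swaps = number of inversions (each swap of adjacent out-of-order elements removes one inversion and no swap can remove more).
Count inversions — for each element, later elements that are smaller:
4: none → 0
5: none → 0
6: none → 0
19: none → 0
26: none → 0
33: 31 → 1
31: none → 0
34: none → 0
36: none → 0
Total inversions: 0 + 0 + 0 + 0 + 0 + 1 + 0 + 0 + 0 = 1

1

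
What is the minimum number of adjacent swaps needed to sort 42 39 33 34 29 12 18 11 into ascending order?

Each adjacent swap fixes exactly one inversion, so the minimum swap count equals the number of inversions.
Count inversions — for each element, later elements that are smaller:
42: 39, 33, 34, 29, 12, 18, 11 → 7
39: 33, 34, 29, 12, 18, 11 → 6
33: 29, 12, 18, 11 → 4
34: 29, 12, 18, 11 → 4
29: 12, 18, 11 → 3
12: 11 → 1
18: 11 → 1
11: none → 0
Total inversions: 7 + 6 + 4 + 4 + 3 + 1 + 1 + 0 = 26

26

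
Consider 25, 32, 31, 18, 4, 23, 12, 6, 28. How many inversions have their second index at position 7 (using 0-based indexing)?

The element at index 7 is 6.
Elements before it: 25, 32, 31, 18, 4, 23, 12
Those larger than 6: 25, 32, 31, 18, 23, 12

6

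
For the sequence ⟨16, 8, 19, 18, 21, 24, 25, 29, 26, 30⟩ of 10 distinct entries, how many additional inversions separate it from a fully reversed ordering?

42 inversions short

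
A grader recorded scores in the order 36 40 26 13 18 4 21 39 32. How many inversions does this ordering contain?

20 inversions

Element-by-element contributions:
36 → 26, 13, 18, 4, 21, 32 → 6
40 → 26, 13, 18, 4, 21, 39, 32 → 7
26 → 13, 18, 4, 21 → 4
13 → 4 → 1
18 → 4 → 1
4 → none → 0
21 → none → 0
39 → 32 → 1
32 → none → 0
Sum: 6 + 7 + 4 + 1 + 1 + 0 + 0 + 1 + 0 = 20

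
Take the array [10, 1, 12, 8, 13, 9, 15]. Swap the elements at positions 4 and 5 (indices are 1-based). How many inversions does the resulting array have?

7

Positions 4 and 5 hold 8 and 13; after swapping, the array is [10, 1, 12, 13, 8, 9, 15].
Count, for each position, how many later elements it exceeds:
10 → 1, 8, 9 → 3
1 → none → 0
12 → 8, 9 → 2
13 → 8, 9 → 2
8 → none → 0
9 → none → 0
15 → none → 0
Sum: 3 + 0 + 2 + 2 + 0 + 0 + 0 = 7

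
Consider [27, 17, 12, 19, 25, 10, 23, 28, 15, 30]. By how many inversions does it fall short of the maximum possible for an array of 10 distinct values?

27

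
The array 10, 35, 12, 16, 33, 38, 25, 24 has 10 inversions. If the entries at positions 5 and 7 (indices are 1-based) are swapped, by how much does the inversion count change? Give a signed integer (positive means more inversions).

-1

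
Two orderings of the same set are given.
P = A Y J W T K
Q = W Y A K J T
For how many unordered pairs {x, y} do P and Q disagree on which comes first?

6 disagreeing pairs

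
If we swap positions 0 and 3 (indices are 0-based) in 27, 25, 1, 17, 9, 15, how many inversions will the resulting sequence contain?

Positions 0 and 3 hold 27 and 17; after swapping, the array is [17, 25, 1, 27, 9, 15].
Sweep left to right; for each value list the smaller values that follow it:
17: 3
25: 3
1: 0
27: 2
9: 0
15: 0
Sum: 3 + 3 + 0 + 2 + 0 + 0 = 8

8 inversions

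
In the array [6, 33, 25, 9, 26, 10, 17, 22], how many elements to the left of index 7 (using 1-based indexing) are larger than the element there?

3 such elements

The element at index 7 is 17.
Elements before it: 6, 33, 25, 9, 26, 10
Those larger than 17: 33, 25, 26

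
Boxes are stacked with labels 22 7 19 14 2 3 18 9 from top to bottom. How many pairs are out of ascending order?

There are 18 inversions.

Sweep left to right; for each value list the smaller values that follow it:
22: 7
7: 2
19: 5
14: 3
2: 0
3: 0
18: 1
9: 0
Sum: 7 + 2 + 5 + 3 + 0 + 0 + 1 + 0 = 18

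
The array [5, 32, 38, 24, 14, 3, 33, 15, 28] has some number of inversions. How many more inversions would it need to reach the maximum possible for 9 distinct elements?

18

Maximum inversions for 9 distinct elements is C(9, 2) = 9·8/2 = 36.
Current inversions — for each element, count later smaller elements:
5: 1
32: 5
38: 6
24: 3
14: 1
3: 0
33: 2
15: 0
28: 0
Current total: 1 + 5 + 6 + 3 + 1 + 0 + 2 + 0 + 0 = 18
Shortfall: 36 − 18 = 18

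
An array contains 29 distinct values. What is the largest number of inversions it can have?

A reversed (strictly descending) arrangement makes every pair an inversion, giving C(29, 2) inversions.
C(29, 2) = 29·28/2 = 406

406 inversions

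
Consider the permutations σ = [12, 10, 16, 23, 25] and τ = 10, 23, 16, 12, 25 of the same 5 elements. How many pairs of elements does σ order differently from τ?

4 discordant pairs

Assign each item its position (1..5) in the first ordering, then rewrite the second ordering as that position sequence:
positions: 12→1, 10→2, 16→3, 23→4, 25→5
second ordering as positions: [2, 4, 3, 1, 5]
Discordant pairs = inversions in this position sequence.
2: 1 → 1
4: 3, 1 → 2
3: 1 → 1
1: 0
5: 0
Total: 1 + 2 + 1 + 0 + 0 = 4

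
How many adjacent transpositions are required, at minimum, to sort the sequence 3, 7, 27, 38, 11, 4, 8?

9

Minimum adjacent swaps = number of inversions (each swap of adjacent out-of-order elements removes one inversion and no swap can remove more).
Count inversions — for each element, later elements that are smaller:
3: none → 0
7: 4 → 1
27: 11, 4, 8 → 3
38: 11, 4, 8 → 3
11: 4, 8 → 2
4: none → 0
8: none → 0
Total inversions: 0 + 1 + 3 + 3 + 2 + 0 + 0 = 9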